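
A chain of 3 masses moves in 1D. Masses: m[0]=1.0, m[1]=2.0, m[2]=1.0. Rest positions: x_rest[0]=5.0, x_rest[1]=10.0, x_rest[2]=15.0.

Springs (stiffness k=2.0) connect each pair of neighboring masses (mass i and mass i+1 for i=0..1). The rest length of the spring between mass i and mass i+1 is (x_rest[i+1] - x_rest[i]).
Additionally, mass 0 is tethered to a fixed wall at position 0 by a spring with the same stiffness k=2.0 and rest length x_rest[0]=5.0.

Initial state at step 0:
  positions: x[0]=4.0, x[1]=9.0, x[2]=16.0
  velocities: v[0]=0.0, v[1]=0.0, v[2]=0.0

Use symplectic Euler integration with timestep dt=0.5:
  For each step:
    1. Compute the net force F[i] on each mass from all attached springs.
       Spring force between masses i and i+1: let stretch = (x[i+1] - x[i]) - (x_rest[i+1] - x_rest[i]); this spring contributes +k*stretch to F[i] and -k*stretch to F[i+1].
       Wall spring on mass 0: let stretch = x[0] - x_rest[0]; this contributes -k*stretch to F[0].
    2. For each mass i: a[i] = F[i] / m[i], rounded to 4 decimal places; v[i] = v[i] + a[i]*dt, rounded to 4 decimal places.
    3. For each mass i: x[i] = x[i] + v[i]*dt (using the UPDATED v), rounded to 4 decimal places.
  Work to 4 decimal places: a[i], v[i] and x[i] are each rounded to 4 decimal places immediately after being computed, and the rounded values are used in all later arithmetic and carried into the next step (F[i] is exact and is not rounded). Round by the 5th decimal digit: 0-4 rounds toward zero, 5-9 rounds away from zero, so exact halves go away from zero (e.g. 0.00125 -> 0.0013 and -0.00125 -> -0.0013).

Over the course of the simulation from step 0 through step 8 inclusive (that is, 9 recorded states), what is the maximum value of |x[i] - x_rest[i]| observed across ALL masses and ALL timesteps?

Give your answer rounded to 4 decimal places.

Answer: 1.8125

Derivation:
Step 0: x=[4.0000 9.0000 16.0000] v=[0.0000 0.0000 0.0000]
Step 1: x=[4.5000 9.5000 15.0000] v=[1.0000 1.0000 -2.0000]
Step 2: x=[5.2500 10.1250 13.7500] v=[1.5000 1.2500 -2.5000]
Step 3: x=[5.8125 10.4375 13.1875] v=[1.1250 0.6250 -1.1250]
Step 4: x=[5.7813 10.2813 13.7500] v=[-0.0625 -0.3125 1.1250]
Step 5: x=[5.1094 9.8672 15.0782] v=[-1.3438 -0.8282 2.6563]
Step 6: x=[4.2617 9.5664 16.3009] v=[-1.6954 -0.6016 2.4453]
Step 7: x=[3.9355 9.6231 16.6563] v=[-0.6524 0.1133 0.7108]
Step 8: x=[4.4854 10.0162 15.9951] v=[1.0997 0.7861 -1.3224]
Max displacement = 1.8125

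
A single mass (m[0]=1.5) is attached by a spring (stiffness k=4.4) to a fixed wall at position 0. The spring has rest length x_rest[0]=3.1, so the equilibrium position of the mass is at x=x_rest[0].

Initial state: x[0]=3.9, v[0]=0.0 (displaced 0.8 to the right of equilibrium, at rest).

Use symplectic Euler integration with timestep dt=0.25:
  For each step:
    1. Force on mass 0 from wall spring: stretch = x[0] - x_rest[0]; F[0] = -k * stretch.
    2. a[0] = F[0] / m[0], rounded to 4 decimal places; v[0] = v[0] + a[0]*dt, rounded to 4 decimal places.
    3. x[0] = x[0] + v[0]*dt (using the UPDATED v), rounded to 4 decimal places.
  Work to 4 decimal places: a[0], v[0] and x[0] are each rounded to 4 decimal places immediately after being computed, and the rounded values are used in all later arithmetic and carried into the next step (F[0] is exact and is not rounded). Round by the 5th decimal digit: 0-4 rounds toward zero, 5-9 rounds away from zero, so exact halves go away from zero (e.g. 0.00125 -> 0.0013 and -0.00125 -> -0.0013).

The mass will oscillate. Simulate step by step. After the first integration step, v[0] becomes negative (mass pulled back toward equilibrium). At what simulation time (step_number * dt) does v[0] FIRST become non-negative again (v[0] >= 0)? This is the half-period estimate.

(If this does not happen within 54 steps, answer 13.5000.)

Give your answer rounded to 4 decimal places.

Answer: 2.0000

Derivation:
Step 0: x=[3.9000] v=[0.0000]
Step 1: x=[3.7533] v=[-0.5867]
Step 2: x=[3.4869] v=[-1.0658]
Step 3: x=[3.1495] v=[-1.3495]
Step 4: x=[2.8031] v=[-1.3858]
Step 5: x=[2.5111] v=[-1.1681]
Step 6: x=[2.3270] v=[-0.7363]
Step 7: x=[2.2847] v=[-0.1694]
Step 8: x=[2.3918] v=[0.4285]
First v>=0 after going negative at step 8, time=2.0000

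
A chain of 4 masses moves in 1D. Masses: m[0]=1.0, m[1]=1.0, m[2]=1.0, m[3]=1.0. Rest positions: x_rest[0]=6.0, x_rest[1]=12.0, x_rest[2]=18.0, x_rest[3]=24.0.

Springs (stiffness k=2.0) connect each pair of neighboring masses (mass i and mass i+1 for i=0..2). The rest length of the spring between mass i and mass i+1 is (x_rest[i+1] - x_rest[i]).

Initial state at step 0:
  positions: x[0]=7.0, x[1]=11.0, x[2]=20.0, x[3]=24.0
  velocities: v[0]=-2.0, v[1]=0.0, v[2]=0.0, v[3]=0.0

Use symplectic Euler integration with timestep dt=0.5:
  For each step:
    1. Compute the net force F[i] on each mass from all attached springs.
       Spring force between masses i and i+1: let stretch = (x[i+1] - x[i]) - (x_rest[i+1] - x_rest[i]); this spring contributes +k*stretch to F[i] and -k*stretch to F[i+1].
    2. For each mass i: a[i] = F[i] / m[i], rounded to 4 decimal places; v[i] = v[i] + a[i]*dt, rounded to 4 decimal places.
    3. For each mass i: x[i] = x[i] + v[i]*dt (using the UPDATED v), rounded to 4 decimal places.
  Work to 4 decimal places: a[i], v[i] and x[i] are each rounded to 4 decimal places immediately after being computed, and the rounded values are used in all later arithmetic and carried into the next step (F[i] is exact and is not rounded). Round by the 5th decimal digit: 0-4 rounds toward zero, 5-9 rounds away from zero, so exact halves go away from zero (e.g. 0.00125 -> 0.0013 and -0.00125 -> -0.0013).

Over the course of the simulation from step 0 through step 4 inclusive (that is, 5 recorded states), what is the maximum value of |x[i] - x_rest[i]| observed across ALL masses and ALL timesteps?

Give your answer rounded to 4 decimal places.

Answer: 3.0000

Derivation:
Step 0: x=[7.0000 11.0000 20.0000 24.0000] v=[-2.0000 0.0000 0.0000 0.0000]
Step 1: x=[5.0000 13.5000 17.5000 25.0000] v=[-4.0000 5.0000 -5.0000 2.0000]
Step 2: x=[4.2500 13.7500 16.7500 25.2500] v=[-1.5000 0.5000 -1.5000 0.5000]
Step 3: x=[5.2500 10.7500 18.7500 24.2500] v=[2.0000 -6.0000 4.0000 -2.0000]
Step 4: x=[6.0000 9.0000 19.5000 23.5000] v=[1.5000 -3.5000 1.5000 -1.5000]
Max displacement = 3.0000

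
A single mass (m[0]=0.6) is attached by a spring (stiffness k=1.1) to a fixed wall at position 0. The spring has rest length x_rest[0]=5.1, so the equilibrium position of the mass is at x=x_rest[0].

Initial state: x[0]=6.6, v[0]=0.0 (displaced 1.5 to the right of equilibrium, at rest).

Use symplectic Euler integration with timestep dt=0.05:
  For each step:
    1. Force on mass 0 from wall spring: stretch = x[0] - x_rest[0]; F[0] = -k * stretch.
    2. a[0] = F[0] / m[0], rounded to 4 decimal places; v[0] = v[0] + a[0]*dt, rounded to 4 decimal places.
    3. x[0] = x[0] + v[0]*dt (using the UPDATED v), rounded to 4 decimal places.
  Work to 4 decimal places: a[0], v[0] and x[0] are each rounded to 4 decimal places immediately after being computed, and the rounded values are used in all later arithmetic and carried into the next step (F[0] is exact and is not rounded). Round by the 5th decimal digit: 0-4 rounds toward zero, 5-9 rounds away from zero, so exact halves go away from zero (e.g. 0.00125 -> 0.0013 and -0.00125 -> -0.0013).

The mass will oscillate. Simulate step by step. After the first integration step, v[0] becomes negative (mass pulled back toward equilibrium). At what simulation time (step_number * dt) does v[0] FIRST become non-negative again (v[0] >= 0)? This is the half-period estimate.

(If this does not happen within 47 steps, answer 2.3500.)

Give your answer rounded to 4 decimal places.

Answer: 2.3500

Derivation:
Step 0: x=[6.6000] v=[0.0000]
Step 1: x=[6.5931] v=[-0.1375]
Step 2: x=[6.5794] v=[-0.2744]
Step 3: x=[6.5589] v=[-0.4100]
Step 4: x=[6.5317] v=[-0.5437]
Step 5: x=[6.4980] v=[-0.6749]
Step 6: x=[6.4578] v=[-0.8031]
Step 7: x=[6.4114] v=[-0.9276]
Step 8: x=[6.3590] v=[-1.0478]
Step 9: x=[6.3008] v=[-1.1632]
Step 10: x=[6.2371] v=[-1.2733]
Step 11: x=[6.1682] v=[-1.3775]
Step 12: x=[6.0944] v=[-1.4754]
Step 13: x=[6.0161] v=[-1.5666]
Step 14: x=[5.9336] v=[-1.6506]
Step 15: x=[5.8473] v=[-1.7270]
Step 16: x=[5.7575] v=[-1.7955]
Step 17: x=[5.6647] v=[-1.8558]
Step 18: x=[5.5693] v=[-1.9076]
Step 19: x=[5.4718] v=[-1.9506]
Step 20: x=[5.3726] v=[-1.9847]
Step 21: x=[5.2721] v=[-2.0097]
Step 22: x=[5.1708] v=[-2.0255]
Step 23: x=[5.0692] v=[-2.0320]
Step 24: x=[4.9677] v=[-2.0292]
Step 25: x=[4.8668] v=[-2.0171]
Step 26: x=[4.7670] v=[-1.9957]
Step 27: x=[4.6687] v=[-1.9652]
Step 28: x=[4.5724] v=[-1.9257]
Step 29: x=[4.4785] v=[-1.8773]
Step 30: x=[4.3875] v=[-1.8203]
Step 31: x=[4.2998] v=[-1.7550]
Step 32: x=[4.2157] v=[-1.6817]
Step 33: x=[4.1357] v=[-1.6006]
Step 34: x=[4.0601] v=[-1.5122]
Step 35: x=[3.9893] v=[-1.4169]
Step 36: x=[3.9235] v=[-1.3151]
Step 37: x=[3.8631] v=[-1.2073]
Step 38: x=[3.8084] v=[-1.0939]
Step 39: x=[3.7596] v=[-0.9755]
Step 40: x=[3.7170] v=[-0.8526]
Step 41: x=[3.6807] v=[-0.7258]
Step 42: x=[3.6509] v=[-0.5957]
Step 43: x=[3.6278] v=[-0.4629]
Step 44: x=[3.6114] v=[-0.3280]
Step 45: x=[3.6018] v=[-0.1915]
Step 46: x=[3.5991] v=[-0.0542]
Step 47: x=[3.6033] v=[0.0834]
First v>=0 after going negative at step 47, time=2.3500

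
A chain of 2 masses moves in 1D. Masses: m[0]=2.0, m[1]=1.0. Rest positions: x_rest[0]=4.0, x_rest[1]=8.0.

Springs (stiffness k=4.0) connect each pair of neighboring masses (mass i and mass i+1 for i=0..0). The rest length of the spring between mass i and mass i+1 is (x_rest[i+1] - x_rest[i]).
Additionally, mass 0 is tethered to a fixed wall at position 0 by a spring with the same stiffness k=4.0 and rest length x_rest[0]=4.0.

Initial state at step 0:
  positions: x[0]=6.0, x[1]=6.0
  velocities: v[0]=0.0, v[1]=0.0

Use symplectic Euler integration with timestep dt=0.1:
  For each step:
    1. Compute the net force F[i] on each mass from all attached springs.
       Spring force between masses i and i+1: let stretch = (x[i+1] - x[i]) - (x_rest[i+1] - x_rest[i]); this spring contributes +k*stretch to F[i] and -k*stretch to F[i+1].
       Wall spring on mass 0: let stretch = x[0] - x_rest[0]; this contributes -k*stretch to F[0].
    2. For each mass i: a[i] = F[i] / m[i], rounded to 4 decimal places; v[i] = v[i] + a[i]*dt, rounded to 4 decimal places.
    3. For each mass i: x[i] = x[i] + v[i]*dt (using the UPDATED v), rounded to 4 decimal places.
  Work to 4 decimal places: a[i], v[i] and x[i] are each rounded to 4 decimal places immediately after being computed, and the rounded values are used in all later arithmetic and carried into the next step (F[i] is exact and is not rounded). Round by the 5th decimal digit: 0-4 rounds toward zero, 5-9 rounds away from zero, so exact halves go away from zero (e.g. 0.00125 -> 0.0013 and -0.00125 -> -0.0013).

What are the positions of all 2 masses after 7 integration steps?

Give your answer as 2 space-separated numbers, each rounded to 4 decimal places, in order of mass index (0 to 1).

Step 0: x=[6.0000 6.0000] v=[0.0000 0.0000]
Step 1: x=[5.8800 6.1600] v=[-1.2000 1.6000]
Step 2: x=[5.6480 6.4688] v=[-2.3200 3.0880]
Step 3: x=[5.3195 6.9048] v=[-3.2854 4.3597]
Step 4: x=[4.9163 7.4374] v=[-4.0322 5.3256]
Step 5: x=[4.4652 8.0291] v=[-4.5112 5.9172]
Step 6: x=[3.9961 8.6383] v=[-4.6915 6.0916]
Step 7: x=[3.5399 9.2218] v=[-4.5623 5.8347]

Answer: 3.5399 9.2218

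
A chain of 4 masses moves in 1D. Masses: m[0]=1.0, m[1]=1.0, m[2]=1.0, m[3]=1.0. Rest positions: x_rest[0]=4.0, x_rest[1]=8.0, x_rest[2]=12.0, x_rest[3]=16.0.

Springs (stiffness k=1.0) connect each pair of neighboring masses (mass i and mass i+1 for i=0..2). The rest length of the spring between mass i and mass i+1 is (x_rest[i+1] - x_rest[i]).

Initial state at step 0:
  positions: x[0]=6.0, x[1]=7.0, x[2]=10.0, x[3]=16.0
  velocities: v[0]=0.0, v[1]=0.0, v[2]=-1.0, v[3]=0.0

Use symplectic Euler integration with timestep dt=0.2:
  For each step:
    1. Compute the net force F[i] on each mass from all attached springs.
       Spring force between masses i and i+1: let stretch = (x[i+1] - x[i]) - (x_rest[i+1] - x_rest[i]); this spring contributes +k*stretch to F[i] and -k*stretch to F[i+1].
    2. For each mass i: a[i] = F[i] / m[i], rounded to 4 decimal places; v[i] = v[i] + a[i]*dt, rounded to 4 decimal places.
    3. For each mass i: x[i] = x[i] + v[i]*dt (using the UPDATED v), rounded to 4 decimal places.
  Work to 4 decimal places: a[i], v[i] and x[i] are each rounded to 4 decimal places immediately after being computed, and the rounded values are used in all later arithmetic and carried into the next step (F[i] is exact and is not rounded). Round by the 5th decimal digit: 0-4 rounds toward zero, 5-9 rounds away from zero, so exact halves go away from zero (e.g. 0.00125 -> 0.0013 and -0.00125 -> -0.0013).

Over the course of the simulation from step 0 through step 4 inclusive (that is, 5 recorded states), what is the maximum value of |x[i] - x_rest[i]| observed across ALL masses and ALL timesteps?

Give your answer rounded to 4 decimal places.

Step 0: x=[6.0000 7.0000 10.0000 16.0000] v=[0.0000 0.0000 -1.0000 0.0000]
Step 1: x=[5.8800 7.0800 9.9200 15.9200] v=[-0.6000 0.4000 -0.4000 -0.4000]
Step 2: x=[5.6480 7.2256 9.9664 15.7600] v=[-1.1600 0.7280 0.2320 -0.8000]
Step 3: x=[5.3191 7.4177 10.1349 15.5283] v=[-1.6445 0.9606 0.8426 -1.1587]
Step 4: x=[4.9141 7.6346 10.4105 15.2408] v=[-2.0248 1.0843 1.3778 -1.4374]
Max displacement = 2.0800

Answer: 2.0800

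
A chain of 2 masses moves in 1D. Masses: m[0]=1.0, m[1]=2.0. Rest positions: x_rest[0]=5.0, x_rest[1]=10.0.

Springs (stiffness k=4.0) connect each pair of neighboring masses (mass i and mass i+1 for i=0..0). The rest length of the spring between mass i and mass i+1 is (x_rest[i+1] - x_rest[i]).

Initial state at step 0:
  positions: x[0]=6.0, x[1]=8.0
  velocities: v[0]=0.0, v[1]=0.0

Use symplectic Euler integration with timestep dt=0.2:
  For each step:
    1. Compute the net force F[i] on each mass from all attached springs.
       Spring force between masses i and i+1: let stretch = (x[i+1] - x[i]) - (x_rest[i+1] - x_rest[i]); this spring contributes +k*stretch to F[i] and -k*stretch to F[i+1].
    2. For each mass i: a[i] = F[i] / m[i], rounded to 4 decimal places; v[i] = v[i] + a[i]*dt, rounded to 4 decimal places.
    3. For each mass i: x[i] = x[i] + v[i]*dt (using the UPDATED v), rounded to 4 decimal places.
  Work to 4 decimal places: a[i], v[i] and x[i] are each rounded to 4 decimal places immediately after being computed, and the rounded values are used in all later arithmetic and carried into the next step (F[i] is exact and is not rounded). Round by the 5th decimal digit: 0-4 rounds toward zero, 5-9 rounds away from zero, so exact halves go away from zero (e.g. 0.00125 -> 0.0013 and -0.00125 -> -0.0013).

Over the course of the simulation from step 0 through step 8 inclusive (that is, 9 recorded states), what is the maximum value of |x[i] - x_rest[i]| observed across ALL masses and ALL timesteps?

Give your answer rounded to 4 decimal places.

Step 0: x=[6.0000 8.0000] v=[0.0000 0.0000]
Step 1: x=[5.5200 8.2400] v=[-2.4000 1.2000]
Step 2: x=[4.6752 8.6624] v=[-4.2240 2.1120]
Step 3: x=[3.6684 9.1658] v=[-5.0342 2.5171]
Step 4: x=[2.7411 9.6294] v=[-4.6363 2.3181]
Step 5: x=[2.1160 9.9420] v=[-3.1257 1.5628]
Step 6: x=[1.9430 10.0285] v=[-0.8649 0.4324]
Step 7: x=[2.2637 9.8681] v=[1.6035 -0.8018]
Step 8: x=[3.0011 9.4994] v=[3.6870 -1.8436]
Max displacement = 3.0570

Answer: 3.0570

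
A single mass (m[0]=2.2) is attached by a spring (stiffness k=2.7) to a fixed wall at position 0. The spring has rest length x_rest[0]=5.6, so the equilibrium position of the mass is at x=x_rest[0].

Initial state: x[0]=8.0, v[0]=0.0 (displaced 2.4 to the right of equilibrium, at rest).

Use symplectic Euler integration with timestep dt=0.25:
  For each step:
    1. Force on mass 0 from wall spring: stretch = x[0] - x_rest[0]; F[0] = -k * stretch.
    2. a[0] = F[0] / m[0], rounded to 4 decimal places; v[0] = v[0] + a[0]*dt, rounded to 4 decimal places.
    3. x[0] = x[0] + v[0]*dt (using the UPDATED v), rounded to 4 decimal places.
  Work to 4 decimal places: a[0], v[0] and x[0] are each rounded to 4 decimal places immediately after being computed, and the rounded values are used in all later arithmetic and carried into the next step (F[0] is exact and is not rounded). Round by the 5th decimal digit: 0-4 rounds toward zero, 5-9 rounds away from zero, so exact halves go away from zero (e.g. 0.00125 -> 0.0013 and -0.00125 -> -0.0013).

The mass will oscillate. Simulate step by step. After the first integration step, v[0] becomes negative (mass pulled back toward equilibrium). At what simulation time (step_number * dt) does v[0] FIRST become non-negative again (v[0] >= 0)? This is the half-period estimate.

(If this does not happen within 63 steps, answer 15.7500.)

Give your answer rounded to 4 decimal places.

Answer: 3.0000

Derivation:
Step 0: x=[8.0000] v=[0.0000]
Step 1: x=[7.8159] v=[-0.7364]
Step 2: x=[7.4618] v=[-1.4163]
Step 3: x=[6.9649] v=[-1.9875]
Step 4: x=[6.3633] v=[-2.4063]
Step 5: x=[5.7032] v=[-2.6405]
Step 6: x=[5.0352] v=[-2.6722]
Step 7: x=[4.4105] v=[-2.4989]
Step 8: x=[3.8770] v=[-2.1340]
Step 9: x=[3.4757] v=[-1.6054]
Step 10: x=[3.2373] v=[-0.9536]
Step 11: x=[3.1801] v=[-0.2287]
Step 12: x=[3.3086] v=[0.5138]
First v>=0 after going negative at step 12, time=3.0000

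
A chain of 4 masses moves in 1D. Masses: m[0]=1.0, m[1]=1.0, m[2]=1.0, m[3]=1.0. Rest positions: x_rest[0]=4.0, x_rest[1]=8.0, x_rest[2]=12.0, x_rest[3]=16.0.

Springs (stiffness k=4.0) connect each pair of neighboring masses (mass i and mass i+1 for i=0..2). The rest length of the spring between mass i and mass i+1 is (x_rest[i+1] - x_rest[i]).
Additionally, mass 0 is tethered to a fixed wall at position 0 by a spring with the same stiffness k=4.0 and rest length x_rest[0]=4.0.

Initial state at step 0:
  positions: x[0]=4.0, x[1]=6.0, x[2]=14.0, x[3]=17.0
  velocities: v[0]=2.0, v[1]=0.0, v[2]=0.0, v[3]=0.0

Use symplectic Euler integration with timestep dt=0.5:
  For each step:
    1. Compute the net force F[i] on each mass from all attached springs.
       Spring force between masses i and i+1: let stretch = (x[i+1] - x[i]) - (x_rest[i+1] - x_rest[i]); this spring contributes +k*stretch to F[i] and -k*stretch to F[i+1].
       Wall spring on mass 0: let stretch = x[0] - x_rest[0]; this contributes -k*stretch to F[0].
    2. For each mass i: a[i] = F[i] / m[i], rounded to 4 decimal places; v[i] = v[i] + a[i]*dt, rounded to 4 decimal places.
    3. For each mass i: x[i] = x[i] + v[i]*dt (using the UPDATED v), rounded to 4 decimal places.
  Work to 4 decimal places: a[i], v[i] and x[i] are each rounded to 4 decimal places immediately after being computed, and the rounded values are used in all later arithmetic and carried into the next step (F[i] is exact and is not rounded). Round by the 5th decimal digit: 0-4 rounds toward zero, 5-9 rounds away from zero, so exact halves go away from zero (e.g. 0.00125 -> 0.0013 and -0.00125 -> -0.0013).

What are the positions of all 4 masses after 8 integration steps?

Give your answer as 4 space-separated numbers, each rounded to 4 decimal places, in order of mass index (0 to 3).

Step 0: x=[4.0000 6.0000 14.0000 17.0000] v=[2.0000 0.0000 0.0000 0.0000]
Step 1: x=[3.0000 12.0000 9.0000 18.0000] v=[-2.0000 12.0000 -10.0000 2.0000]
Step 2: x=[8.0000 6.0000 16.0000 14.0000] v=[10.0000 -12.0000 14.0000 -8.0000]
Step 3: x=[3.0000 12.0000 11.0000 16.0000] v=[-10.0000 12.0000 -10.0000 4.0000]
Step 4: x=[4.0000 8.0000 12.0000 17.0000] v=[2.0000 -8.0000 2.0000 2.0000]
Step 5: x=[5.0000 4.0000 14.0000 17.0000] v=[2.0000 -8.0000 4.0000 0.0000]
Step 6: x=[0.0000 11.0000 9.0000 18.0000] v=[-10.0000 14.0000 -10.0000 2.0000]
Step 7: x=[6.0000 5.0000 15.0000 14.0000] v=[12.0000 -12.0000 12.0000 -8.0000]
Step 8: x=[5.0000 10.0000 10.0000 15.0000] v=[-2.0000 10.0000 -10.0000 2.0000]

Answer: 5.0000 10.0000 10.0000 15.0000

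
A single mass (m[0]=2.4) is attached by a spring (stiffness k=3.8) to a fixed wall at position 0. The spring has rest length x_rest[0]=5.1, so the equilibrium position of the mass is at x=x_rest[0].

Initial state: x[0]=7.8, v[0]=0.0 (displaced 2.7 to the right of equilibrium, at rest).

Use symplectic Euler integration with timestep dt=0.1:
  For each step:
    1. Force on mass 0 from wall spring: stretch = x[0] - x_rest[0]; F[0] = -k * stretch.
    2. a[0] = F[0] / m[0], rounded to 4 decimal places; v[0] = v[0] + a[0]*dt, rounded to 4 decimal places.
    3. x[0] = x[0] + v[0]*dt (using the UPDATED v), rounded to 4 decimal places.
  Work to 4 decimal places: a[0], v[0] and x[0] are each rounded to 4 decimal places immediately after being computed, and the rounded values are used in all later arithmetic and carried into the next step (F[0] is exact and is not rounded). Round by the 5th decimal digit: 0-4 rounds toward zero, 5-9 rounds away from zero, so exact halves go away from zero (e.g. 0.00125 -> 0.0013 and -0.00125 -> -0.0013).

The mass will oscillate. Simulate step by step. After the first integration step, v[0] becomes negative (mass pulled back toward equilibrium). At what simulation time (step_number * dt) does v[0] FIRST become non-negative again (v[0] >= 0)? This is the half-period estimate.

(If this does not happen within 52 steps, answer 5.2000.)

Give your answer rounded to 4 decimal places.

Step 0: x=[7.8000] v=[0.0000]
Step 1: x=[7.7573] v=[-0.4275]
Step 2: x=[7.6725] v=[-0.8482]
Step 3: x=[7.5470] v=[-1.2555]
Step 4: x=[7.3827] v=[-1.6429]
Step 5: x=[7.1823] v=[-2.0043]
Step 6: x=[6.9489] v=[-2.3340]
Step 7: x=[6.6862] v=[-2.6267]
Step 8: x=[6.3984] v=[-2.8779]
Step 9: x=[6.0901] v=[-3.0835]
Step 10: x=[5.7661] v=[-3.2403]
Step 11: x=[5.4315] v=[-3.3458]
Step 12: x=[5.0917] v=[-3.3983]
Step 13: x=[4.7520] v=[-3.3970]
Step 14: x=[4.4178] v=[-3.3419]
Step 15: x=[4.0944] v=[-3.2339]
Step 16: x=[3.7869] v=[-3.0747]
Step 17: x=[3.5002] v=[-2.8668]
Step 18: x=[3.2389] v=[-2.6135]
Step 19: x=[3.0070] v=[-2.3188]
Step 20: x=[2.8083] v=[-1.9874]
Step 21: x=[2.6458] v=[-1.6246]
Step 22: x=[2.5222] v=[-1.2360]
Step 23: x=[2.4394] v=[-0.8279]
Step 24: x=[2.3987] v=[-0.4066]
Step 25: x=[2.4008] v=[0.0211]
First v>=0 after going negative at step 25, time=2.5000

Answer: 2.5000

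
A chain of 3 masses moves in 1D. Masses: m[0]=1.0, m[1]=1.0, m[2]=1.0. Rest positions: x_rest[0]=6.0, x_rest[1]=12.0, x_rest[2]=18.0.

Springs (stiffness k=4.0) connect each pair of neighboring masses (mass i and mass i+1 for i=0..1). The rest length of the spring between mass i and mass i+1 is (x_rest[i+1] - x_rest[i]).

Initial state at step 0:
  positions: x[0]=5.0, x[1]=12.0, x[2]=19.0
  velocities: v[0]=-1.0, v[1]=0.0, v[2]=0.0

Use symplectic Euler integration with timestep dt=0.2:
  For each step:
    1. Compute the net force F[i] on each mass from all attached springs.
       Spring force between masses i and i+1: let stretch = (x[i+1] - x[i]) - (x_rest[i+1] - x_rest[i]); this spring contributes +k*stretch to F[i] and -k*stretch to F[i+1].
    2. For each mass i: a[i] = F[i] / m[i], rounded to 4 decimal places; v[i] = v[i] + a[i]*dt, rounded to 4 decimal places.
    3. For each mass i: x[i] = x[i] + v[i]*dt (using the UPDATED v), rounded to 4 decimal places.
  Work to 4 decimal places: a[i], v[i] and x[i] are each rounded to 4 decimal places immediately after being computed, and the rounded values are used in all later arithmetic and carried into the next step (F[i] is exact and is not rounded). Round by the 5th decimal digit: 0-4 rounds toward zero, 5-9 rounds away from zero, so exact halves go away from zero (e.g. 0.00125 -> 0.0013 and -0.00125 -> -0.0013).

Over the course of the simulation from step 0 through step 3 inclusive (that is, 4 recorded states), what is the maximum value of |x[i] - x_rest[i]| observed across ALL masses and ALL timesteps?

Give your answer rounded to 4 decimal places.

Answer: 1.0400

Derivation:
Step 0: x=[5.0000 12.0000 19.0000] v=[-1.0000 0.0000 0.0000]
Step 1: x=[4.9600 12.0000 18.8400] v=[-0.2000 0.0000 -0.8000]
Step 2: x=[5.0864 11.9680 18.5456] v=[0.6320 -0.1600 -1.4720]
Step 3: x=[5.3539 11.8874 18.1588] v=[1.3373 -0.4032 -1.9341]
Max displacement = 1.0400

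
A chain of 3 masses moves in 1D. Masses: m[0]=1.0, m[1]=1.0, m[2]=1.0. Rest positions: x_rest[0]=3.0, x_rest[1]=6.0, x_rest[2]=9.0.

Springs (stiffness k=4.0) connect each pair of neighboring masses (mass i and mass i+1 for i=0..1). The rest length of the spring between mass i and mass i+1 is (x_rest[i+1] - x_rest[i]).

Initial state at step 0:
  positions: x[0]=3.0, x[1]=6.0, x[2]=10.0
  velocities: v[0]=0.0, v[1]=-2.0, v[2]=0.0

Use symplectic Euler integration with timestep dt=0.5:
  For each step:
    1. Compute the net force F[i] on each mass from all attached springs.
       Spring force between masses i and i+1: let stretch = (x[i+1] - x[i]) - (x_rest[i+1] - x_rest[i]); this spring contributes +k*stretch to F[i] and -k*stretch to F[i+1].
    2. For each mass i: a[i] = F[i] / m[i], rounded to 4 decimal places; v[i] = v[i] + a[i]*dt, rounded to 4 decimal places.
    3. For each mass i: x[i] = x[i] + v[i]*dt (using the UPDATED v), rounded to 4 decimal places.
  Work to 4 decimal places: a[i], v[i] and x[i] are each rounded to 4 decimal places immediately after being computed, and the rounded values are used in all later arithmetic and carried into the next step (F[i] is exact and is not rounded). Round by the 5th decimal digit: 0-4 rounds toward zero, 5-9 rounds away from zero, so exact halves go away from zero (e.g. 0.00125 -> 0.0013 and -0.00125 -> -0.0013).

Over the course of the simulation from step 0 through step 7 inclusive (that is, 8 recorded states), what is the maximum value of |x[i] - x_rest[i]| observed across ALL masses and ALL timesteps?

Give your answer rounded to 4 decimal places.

Step 0: x=[3.0000 6.0000 10.0000] v=[0.0000 -2.0000 0.0000]
Step 1: x=[3.0000 6.0000 9.0000] v=[0.0000 0.0000 -2.0000]
Step 2: x=[3.0000 6.0000 8.0000] v=[0.0000 0.0000 -2.0000]
Step 3: x=[3.0000 5.0000 8.0000] v=[0.0000 -2.0000 0.0000]
Step 4: x=[2.0000 5.0000 8.0000] v=[-2.0000 0.0000 0.0000]
Step 5: x=[1.0000 5.0000 8.0000] v=[-2.0000 0.0000 0.0000]
Step 6: x=[1.0000 4.0000 8.0000] v=[0.0000 -2.0000 0.0000]
Step 7: x=[1.0000 4.0000 7.0000] v=[0.0000 0.0000 -2.0000]
Max displacement = 2.0000

Answer: 2.0000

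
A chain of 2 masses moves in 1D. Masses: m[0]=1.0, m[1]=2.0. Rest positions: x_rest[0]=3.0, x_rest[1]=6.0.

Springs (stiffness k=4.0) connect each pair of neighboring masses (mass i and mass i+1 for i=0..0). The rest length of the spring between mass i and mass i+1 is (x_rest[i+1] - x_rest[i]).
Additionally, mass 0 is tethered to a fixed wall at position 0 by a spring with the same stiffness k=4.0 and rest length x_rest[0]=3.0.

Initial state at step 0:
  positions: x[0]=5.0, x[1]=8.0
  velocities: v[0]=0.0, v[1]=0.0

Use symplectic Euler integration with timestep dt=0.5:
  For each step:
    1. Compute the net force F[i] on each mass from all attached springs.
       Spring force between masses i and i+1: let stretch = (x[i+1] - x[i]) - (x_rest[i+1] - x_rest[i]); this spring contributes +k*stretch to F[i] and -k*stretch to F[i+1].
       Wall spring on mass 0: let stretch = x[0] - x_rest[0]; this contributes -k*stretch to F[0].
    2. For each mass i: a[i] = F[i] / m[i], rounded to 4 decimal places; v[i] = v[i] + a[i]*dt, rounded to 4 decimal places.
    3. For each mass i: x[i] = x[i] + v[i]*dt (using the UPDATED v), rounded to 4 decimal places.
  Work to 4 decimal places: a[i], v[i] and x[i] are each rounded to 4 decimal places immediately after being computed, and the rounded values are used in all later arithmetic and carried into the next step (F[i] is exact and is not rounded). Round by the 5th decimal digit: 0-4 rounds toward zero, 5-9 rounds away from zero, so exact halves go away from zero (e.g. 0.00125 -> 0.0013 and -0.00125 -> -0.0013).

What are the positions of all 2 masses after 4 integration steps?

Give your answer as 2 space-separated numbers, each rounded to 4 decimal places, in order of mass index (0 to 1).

Step 0: x=[5.0000 8.0000] v=[0.0000 0.0000]
Step 1: x=[3.0000 8.0000] v=[-4.0000 0.0000]
Step 2: x=[3.0000 7.0000] v=[0.0000 -2.0000]
Step 3: x=[4.0000 5.5000] v=[2.0000 -3.0000]
Step 4: x=[2.5000 4.7500] v=[-3.0000 -1.5000]

Answer: 2.5000 4.7500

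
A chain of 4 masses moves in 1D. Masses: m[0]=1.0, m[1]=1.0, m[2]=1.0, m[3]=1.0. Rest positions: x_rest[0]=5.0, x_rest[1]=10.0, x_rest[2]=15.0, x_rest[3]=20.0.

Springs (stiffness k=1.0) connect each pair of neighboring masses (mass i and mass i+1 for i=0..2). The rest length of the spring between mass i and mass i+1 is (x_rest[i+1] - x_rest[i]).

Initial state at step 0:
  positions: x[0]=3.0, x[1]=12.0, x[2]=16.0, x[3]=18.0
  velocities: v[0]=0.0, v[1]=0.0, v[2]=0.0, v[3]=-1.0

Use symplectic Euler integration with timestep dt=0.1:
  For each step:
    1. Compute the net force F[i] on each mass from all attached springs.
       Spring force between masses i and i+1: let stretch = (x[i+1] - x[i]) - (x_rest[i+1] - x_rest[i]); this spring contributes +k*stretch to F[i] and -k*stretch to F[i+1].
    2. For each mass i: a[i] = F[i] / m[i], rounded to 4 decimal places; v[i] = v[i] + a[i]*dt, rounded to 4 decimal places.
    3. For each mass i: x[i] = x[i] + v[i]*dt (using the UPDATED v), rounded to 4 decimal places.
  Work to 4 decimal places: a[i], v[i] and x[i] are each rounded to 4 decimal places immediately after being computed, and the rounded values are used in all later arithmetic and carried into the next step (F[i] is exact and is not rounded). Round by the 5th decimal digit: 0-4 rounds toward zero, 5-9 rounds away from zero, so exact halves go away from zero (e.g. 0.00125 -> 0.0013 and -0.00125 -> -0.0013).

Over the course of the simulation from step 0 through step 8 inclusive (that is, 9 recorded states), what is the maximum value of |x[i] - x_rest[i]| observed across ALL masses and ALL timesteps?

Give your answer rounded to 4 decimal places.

Answer: 2.1185

Derivation:
Step 0: x=[3.0000 12.0000 16.0000 18.0000] v=[0.0000 0.0000 0.0000 -1.0000]
Step 1: x=[3.0400 11.9500 15.9800 17.9300] v=[0.4000 -0.5000 -0.2000 -0.7000]
Step 2: x=[3.1191 11.8512 15.9392 17.8905] v=[0.7910 -0.9880 -0.4080 -0.3950]
Step 3: x=[3.2355 11.7060 15.8770 17.8815] v=[1.1642 -1.4524 -0.6217 -0.0901]
Step 4: x=[3.3866 11.5178 15.7932 17.9025] v=[1.5113 -1.8824 -0.8384 0.2095]
Step 5: x=[3.5690 11.2910 15.6877 17.9524] v=[1.8244 -2.2680 -1.0550 0.4986]
Step 6: x=[3.7787 11.0310 15.5609 18.0296] v=[2.0966 -2.6005 -1.2682 0.7721]
Step 7: x=[4.0109 10.7437 15.4135 18.1321] v=[2.3218 -2.8727 -1.4743 1.0252]
Step 8: x=[4.2604 10.4358 15.2466 18.2574] v=[2.4951 -3.0790 -1.6694 1.2533]
Max displacement = 2.1185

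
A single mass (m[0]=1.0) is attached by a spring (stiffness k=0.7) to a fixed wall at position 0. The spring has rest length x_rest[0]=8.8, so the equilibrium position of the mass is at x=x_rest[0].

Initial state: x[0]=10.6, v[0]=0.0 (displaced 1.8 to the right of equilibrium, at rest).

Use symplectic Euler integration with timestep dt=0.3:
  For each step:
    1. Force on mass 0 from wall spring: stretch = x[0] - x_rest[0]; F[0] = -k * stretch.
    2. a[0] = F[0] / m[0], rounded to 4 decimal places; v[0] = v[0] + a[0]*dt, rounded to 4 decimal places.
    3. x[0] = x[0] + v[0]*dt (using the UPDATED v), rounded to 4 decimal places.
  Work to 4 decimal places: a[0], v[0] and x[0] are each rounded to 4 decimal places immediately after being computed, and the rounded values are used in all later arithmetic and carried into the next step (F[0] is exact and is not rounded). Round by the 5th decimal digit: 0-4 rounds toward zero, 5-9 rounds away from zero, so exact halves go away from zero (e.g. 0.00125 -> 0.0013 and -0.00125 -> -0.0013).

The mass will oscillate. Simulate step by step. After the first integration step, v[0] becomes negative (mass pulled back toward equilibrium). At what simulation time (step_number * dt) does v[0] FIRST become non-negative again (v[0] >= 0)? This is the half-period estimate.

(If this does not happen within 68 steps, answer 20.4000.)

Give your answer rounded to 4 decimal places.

Answer: 3.9000

Derivation:
Step 0: x=[10.6000] v=[0.0000]
Step 1: x=[10.4866] v=[-0.3780]
Step 2: x=[10.2669] v=[-0.7322]
Step 3: x=[9.9548] v=[-1.0402]
Step 4: x=[9.5700] v=[-1.2827]
Step 5: x=[9.1367] v=[-1.4444]
Step 6: x=[8.6822] v=[-1.5151]
Step 7: x=[8.2351] v=[-1.4904]
Step 8: x=[7.8236] v=[-1.3718]
Step 9: x=[7.4736] v=[-1.1668]
Step 10: x=[7.2071] v=[-0.8883]
Step 11: x=[7.0410] v=[-0.5538]
Step 12: x=[6.9857] v=[-0.1844]
Step 13: x=[7.0447] v=[0.1966]
First v>=0 after going negative at step 13, time=3.9000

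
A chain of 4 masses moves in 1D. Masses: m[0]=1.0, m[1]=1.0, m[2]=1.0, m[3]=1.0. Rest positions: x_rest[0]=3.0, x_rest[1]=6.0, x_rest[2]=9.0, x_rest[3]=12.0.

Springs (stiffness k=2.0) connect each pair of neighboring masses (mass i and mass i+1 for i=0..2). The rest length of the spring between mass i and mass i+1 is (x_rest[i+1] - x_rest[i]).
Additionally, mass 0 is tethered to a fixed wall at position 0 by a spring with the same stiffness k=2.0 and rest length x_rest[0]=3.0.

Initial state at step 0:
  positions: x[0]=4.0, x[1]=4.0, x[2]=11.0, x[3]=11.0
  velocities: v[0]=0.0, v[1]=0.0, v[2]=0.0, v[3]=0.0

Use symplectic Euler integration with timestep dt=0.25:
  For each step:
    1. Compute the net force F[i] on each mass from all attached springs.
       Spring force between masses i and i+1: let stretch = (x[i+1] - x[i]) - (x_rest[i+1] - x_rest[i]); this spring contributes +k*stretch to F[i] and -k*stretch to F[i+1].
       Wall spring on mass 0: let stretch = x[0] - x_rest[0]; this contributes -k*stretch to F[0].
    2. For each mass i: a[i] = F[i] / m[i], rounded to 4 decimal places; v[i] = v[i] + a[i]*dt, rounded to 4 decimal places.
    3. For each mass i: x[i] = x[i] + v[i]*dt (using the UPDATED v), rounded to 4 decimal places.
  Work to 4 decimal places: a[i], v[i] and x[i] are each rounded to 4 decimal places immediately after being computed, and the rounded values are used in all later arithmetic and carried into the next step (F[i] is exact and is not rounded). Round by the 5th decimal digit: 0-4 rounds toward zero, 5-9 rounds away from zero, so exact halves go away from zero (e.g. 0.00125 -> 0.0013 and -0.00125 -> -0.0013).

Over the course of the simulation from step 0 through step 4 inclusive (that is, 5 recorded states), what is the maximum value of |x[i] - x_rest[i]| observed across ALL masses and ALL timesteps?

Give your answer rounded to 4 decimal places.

Answer: 2.1892

Derivation:
Step 0: x=[4.0000 4.0000 11.0000 11.0000] v=[0.0000 0.0000 0.0000 0.0000]
Step 1: x=[3.5000 4.8750 10.1250 11.3750] v=[-2.0000 3.5000 -3.5000 1.5000]
Step 2: x=[2.7344 6.2344 8.7500 11.9688] v=[-3.0625 5.4375 -5.5000 2.3750]
Step 3: x=[2.0645 7.4707 7.4629 12.5352] v=[-2.6797 4.9453 -5.1484 2.2656]
Step 4: x=[1.8123 8.0303 6.8108 12.8426] v=[-1.0089 2.2383 -2.6084 1.2295]
Max displacement = 2.1892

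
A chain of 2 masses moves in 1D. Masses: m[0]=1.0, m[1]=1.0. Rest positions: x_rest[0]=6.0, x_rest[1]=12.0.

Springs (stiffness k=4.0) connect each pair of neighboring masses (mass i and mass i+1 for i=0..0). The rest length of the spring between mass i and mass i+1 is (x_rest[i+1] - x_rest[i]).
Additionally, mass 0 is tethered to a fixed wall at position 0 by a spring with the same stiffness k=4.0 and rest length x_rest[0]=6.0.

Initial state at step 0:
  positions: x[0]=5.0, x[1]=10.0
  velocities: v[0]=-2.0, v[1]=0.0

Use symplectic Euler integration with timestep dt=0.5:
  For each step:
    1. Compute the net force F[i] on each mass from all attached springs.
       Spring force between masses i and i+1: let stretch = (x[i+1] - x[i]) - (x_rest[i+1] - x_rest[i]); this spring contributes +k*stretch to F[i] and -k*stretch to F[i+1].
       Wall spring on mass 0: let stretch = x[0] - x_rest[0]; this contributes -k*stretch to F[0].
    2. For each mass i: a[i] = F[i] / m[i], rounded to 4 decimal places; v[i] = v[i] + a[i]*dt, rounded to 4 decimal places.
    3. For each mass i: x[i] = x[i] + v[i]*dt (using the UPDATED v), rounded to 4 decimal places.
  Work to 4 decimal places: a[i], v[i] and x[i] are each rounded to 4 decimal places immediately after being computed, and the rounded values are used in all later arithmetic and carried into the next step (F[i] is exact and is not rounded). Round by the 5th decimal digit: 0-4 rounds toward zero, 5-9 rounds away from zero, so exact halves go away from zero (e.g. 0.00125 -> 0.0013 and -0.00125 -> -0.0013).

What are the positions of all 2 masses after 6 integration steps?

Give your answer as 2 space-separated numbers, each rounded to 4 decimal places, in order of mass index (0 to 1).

Step 0: x=[5.0000 10.0000] v=[-2.0000 0.0000]
Step 1: x=[4.0000 11.0000] v=[-2.0000 2.0000]
Step 2: x=[6.0000 11.0000] v=[4.0000 0.0000]
Step 3: x=[7.0000 12.0000] v=[2.0000 2.0000]
Step 4: x=[6.0000 14.0000] v=[-2.0000 4.0000]
Step 5: x=[7.0000 14.0000] v=[2.0000 0.0000]
Step 6: x=[8.0000 13.0000] v=[2.0000 -2.0000]

Answer: 8.0000 13.0000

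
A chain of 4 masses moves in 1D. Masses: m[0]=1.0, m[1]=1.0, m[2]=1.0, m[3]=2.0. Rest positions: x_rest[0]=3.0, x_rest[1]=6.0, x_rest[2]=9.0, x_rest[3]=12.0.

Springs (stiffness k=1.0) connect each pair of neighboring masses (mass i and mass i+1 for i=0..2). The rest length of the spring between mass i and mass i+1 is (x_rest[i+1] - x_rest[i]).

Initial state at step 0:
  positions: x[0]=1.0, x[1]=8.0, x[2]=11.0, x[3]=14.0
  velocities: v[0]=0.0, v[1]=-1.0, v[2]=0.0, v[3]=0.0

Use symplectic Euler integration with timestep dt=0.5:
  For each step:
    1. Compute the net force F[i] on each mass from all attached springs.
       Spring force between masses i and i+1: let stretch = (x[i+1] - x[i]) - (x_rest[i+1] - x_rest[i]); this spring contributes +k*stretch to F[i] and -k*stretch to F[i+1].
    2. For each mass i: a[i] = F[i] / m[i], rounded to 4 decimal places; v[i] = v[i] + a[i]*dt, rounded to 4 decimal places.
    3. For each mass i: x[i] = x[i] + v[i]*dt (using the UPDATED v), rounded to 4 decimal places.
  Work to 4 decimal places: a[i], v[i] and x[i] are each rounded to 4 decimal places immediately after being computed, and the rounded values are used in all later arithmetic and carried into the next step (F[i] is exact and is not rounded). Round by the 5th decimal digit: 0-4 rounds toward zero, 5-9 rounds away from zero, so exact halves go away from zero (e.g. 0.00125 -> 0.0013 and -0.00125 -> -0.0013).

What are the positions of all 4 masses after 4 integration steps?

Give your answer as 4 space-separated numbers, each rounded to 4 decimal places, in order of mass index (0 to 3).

Answer: 4.7110 5.2735 8.5195 13.7480

Derivation:
Step 0: x=[1.0000 8.0000 11.0000 14.0000] v=[0.0000 -1.0000 0.0000 0.0000]
Step 1: x=[2.0000 6.5000 11.0000 14.0000] v=[2.0000 -3.0000 0.0000 0.0000]
Step 2: x=[3.3750 5.0000 10.6250 14.0000] v=[2.7500 -3.0000 -0.7500 0.0000]
Step 3: x=[4.4063 4.5000 9.6875 13.9531] v=[2.0625 -1.0000 -1.8750 -0.0938]
Step 4: x=[4.7110 5.2735 8.5195 13.7480] v=[0.6094 1.5469 -2.3360 -0.4102]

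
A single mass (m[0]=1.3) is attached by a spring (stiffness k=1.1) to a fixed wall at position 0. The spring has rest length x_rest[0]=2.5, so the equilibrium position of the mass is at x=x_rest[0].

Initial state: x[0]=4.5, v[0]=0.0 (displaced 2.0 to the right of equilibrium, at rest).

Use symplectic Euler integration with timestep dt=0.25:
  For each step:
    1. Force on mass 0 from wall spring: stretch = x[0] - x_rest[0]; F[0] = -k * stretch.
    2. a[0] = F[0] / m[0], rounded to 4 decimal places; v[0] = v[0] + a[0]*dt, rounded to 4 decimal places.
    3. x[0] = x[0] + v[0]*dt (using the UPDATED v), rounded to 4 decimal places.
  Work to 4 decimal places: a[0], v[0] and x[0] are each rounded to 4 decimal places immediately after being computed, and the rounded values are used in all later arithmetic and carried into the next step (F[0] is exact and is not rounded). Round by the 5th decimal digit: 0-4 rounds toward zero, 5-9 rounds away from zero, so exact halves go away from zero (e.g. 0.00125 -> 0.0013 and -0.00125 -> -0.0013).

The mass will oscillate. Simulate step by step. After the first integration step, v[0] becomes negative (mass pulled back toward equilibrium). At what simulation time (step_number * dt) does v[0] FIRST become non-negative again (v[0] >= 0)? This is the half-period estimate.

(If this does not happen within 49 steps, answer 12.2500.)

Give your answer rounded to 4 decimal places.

Step 0: x=[4.5000] v=[0.0000]
Step 1: x=[4.3942] v=[-0.4231]
Step 2: x=[4.1883] v=[-0.8238]
Step 3: x=[3.8931] v=[-1.1810]
Step 4: x=[3.5242] v=[-1.4757]
Step 5: x=[3.1011] v=[-1.6924]
Step 6: x=[2.6462] v=[-1.8196]
Step 7: x=[2.1836] v=[-1.8505]
Step 8: x=[1.7377] v=[-1.7836]
Step 9: x=[1.3321] v=[-1.6224]
Step 10: x=[0.9883] v=[-1.3754]
Step 11: x=[0.7244] v=[-1.0556]
Step 12: x=[0.5544] v=[-0.6800]
Step 13: x=[0.4873] v=[-0.2684]
Step 14: x=[0.5267] v=[0.1574]
First v>=0 after going negative at step 14, time=3.5000

Answer: 3.5000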